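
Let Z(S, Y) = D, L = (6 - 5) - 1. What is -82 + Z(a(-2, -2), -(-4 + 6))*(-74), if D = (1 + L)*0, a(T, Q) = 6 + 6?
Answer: -82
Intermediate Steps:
a(T, Q) = 12
L = 0 (L = 1 - 1 = 0)
D = 0 (D = (1 + 0)*0 = 1*0 = 0)
Z(S, Y) = 0
-82 + Z(a(-2, -2), -(-4 + 6))*(-74) = -82 + 0*(-74) = -82 + 0 = -82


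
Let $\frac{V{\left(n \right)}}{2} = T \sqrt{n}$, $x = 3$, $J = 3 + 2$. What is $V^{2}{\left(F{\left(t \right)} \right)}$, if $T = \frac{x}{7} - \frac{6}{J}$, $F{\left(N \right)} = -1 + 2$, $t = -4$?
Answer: $\frac{2916}{1225} \approx 2.3804$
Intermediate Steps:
$J = 5$
$F{\left(N \right)} = 1$
$T = - \frac{27}{35}$ ($T = \frac{3}{7} - \frac{6}{5} = - \frac{27}{35} \approx -0.77143$)
$V{\left(n \right)} = - \frac{54 \sqrt{n}}{35}$ ($V{\left(n \right)} = 2 \left(- \frac{27 \sqrt{n}}{35}\right) = - \frac{54 \sqrt{n}}{35}$)
$V^{2}{\left(F{\left(t \right)} \right)} = \left(- \frac{54 \sqrt{1}}{35}\right)^{2} = \left(\left(- \frac{54}{35}\right) 1\right)^{2} = \left(- \frac{54}{35}\right)^{2} = \frac{2916}{1225}$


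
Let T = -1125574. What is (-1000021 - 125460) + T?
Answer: -2251055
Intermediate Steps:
(-1000021 - 125460) + T = (-1000021 - 125460) - 1125574 = -1125481 - 1125574 = -2251055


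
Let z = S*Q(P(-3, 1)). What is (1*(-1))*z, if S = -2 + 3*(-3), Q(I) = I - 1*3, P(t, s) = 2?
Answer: -11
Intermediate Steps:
Q(I) = -3 + I (Q(I) = I - 3 = -3 + I)
S = -11 (S = -2 - 9 = -11)
z = 11 (z = -11*(-3 + 2) = -11*(-1) = 11)
(1*(-1))*z = (1*(-1))*11 = -1*11 = -11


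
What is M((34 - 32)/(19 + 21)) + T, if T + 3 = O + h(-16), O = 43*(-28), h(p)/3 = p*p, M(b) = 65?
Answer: -374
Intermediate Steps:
h(p) = 3*p**2 (h(p) = 3*(p*p) = 3*p**2)
O = -1204
T = -439 (T = -3 + (-1204 + 3*(-16)**2) = -3 + (-1204 + 3*256) = -3 + (-1204 + 768) = -3 - 436 = -439)
M((34 - 32)/(19 + 21)) + T = 65 - 439 = -374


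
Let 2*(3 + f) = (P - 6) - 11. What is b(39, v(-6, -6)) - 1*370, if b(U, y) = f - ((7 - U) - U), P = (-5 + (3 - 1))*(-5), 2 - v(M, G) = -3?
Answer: -303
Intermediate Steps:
v(M, G) = 5 (v(M, G) = 2 - 1*(-3) = 2 + 3 = 5)
P = 15 (P = (-5 + 2)*(-5) = -3*(-5) = 15)
f = -4 (f = -3 + ((15 - 6) - 11)/2 = -3 + (9 - 11)/2 = -3 + (½)*(-2) = -3 - 1 = -4)
b(U, y) = -11 + 2*U (b(U, y) = -4 - ((7 - U) - U) = -4 - (7 - 2*U) = -4 + (-7 + 2*U) = -11 + 2*U)
b(39, v(-6, -6)) - 1*370 = (-11 + 2*39) - 1*370 = (-11 + 78) - 370 = 67 - 370 = -303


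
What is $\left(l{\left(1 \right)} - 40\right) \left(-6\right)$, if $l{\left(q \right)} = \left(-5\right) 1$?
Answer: $270$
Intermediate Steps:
$l{\left(q \right)} = -5$
$\left(l{\left(1 \right)} - 40\right) \left(-6\right) = \left(-5 - 40\right) \left(-6\right) = \left(-45\right) \left(-6\right) = 270$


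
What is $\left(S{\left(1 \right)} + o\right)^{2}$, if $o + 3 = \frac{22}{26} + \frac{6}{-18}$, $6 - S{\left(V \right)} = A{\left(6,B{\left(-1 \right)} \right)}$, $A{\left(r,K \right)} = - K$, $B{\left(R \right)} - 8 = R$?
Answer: $\frac{168100}{1521} \approx 110.52$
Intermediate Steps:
$B{\left(R \right)} = 8 + R$
$S{\left(V \right)} = 13$ ($S{\left(V \right)} = 6 - - (8 - 1) = 6 - \left(-1\right) 7 = 6 - -7 = 6 + 7 = 13$)
$o = - \frac{97}{39}$ ($o = -3 + \left(\frac{22}{26} + \frac{6}{-18}\right) = -3 + \left(22 \cdot \frac{1}{26} + 6 \left(- \frac{1}{18}\right)\right) = -3 + \left(\frac{11}{13} - \frac{1}{3}\right) = -3 + \frac{20}{39} = - \frac{97}{39} \approx -2.4872$)
$\left(S{\left(1 \right)} + o\right)^{2} = \left(13 - \frac{97}{39}\right)^{2} = \left(\frac{410}{39}\right)^{2} = \frac{168100}{1521}$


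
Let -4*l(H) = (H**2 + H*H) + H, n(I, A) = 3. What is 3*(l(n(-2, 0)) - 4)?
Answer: -111/4 ≈ -27.750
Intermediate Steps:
l(H) = -H**2/2 - H/4 (l(H) = -((H**2 + H*H) + H)/4 = -((H**2 + H**2) + H)/4 = -(2*H**2 + H)/4 = -(H + 2*H**2)/4 = -H**2/2 - H/4)
3*(l(n(-2, 0)) - 4) = 3*(-1/4*3*(1 + 2*3) - 4) = 3*(-1/4*3*(1 + 6) - 4) = 3*(-1/4*3*7 - 4) = 3*(-21/4 - 4) = 3*(-37/4) = -111/4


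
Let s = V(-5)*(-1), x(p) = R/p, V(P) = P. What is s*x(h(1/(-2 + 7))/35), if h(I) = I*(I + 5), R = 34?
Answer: 74375/13 ≈ 5721.2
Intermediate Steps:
h(I) = I*(5 + I)
x(p) = 34/p
s = 5 (s = -5*(-1) = 5)
s*x(h(1/(-2 + 7))/35) = 5*(34/((((5 + 1/(-2 + 7))/(-2 + 7))/35))) = 5*(34/((((5 + 1/5)/5)*(1/35)))) = 5*(34/((((5 + ⅕)/5)*(1/35)))) = 5*(34/((((⅕)*(26/5))*(1/35)))) = 5*(34/(((26/25)*(1/35)))) = 5*(34/(26/875)) = 5*(34*(875/26)) = 5*(14875/13) = 74375/13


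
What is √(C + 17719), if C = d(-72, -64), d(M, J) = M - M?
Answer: √17719 ≈ 133.11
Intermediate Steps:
d(M, J) = 0
C = 0
√(C + 17719) = √(0 + 17719) = √17719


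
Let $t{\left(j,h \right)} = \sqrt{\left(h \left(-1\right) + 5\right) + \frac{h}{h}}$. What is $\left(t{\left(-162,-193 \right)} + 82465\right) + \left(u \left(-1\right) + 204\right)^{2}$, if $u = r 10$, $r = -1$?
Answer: $128261 + \sqrt{199} \approx 1.2828 \cdot 10^{5}$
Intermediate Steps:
$t{\left(j,h \right)} = \sqrt{6 - h}$ ($t{\left(j,h \right)} = \sqrt{\left(- h + 5\right) + 1} = \sqrt{\left(5 - h\right) + 1} = \sqrt{6 - h}$)
$u = -10$ ($u = \left(-1\right) 10 = -10$)
$\left(t{\left(-162,-193 \right)} + 82465\right) + \left(u \left(-1\right) + 204\right)^{2} = \left(\sqrt{6 - -193} + 82465\right) + \left(\left(-10\right) \left(-1\right) + 204\right)^{2} = \left(\sqrt{6 + 193} + 82465\right) + \left(10 + 204\right)^{2} = \left(\sqrt{199} + 82465\right) + 214^{2} = \left(82465 + \sqrt{199}\right) + 45796 = 128261 + \sqrt{199}$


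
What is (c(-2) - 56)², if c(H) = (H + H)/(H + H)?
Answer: 3025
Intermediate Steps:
c(H) = 1 (c(H) = (2*H)/((2*H)) = (2*H)*(1/(2*H)) = 1)
(c(-2) - 56)² = (1 - 56)² = (-55)² = 3025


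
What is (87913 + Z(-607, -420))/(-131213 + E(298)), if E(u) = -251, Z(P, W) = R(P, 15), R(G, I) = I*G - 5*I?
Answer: -78733/131464 ≈ -0.59889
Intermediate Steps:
R(G, I) = -5*I + G*I (R(G, I) = G*I - 5*I = -5*I + G*I)
Z(P, W) = -75 + 15*P (Z(P, W) = 15*(-5 + P) = -75 + 15*P)
(87913 + Z(-607, -420))/(-131213 + E(298)) = (87913 + (-75 + 15*(-607)))/(-131213 - 251) = (87913 + (-75 - 9105))/(-131464) = (87913 - 9180)*(-1/131464) = 78733*(-1/131464) = -78733/131464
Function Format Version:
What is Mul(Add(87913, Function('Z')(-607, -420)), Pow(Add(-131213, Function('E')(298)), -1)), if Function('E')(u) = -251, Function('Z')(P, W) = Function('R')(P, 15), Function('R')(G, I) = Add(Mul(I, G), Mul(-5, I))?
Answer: Rational(-78733, 131464) ≈ -0.59889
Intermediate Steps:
Function('R')(G, I) = Add(Mul(-5, I), Mul(G, I)) (Function('R')(G, I) = Add(Mul(G, I), Mul(-5, I)) = Add(Mul(-5, I), Mul(G, I)))
Function('Z')(P, W) = Add(-75, Mul(15, P)) (Function('Z')(P, W) = Mul(15, Add(-5, P)) = Add(-75, Mul(15, P)))
Mul(Add(87913, Function('Z')(-607, -420)), Pow(Add(-131213, Function('E')(298)), -1)) = Mul(Add(87913, Add(-75, Mul(15, -607))), Pow(Add(-131213, -251), -1)) = Mul(Add(87913, Add(-75, -9105)), Pow(-131464, -1)) = Mul(Add(87913, -9180), Rational(-1, 131464)) = Mul(78733, Rational(-1, 131464)) = Rational(-78733, 131464)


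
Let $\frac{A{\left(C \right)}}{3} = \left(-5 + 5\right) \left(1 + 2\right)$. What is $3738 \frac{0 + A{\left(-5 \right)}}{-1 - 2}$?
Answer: $0$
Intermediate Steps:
$A{\left(C \right)} = 0$ ($A{\left(C \right)} = 3 \left(-5 + 5\right) \left(1 + 2\right) = 3 \cdot 0 \cdot 3 = 3 \cdot 0 = 0$)
$3738 \frac{0 + A{\left(-5 \right)}}{-1 - 2} = 3738 \frac{0 + 0}{-1 - 2} = 3738 \frac{0}{-3} = 3738 \cdot 0 \left(- \frac{1}{3}\right) = 3738 \cdot 0 = 0$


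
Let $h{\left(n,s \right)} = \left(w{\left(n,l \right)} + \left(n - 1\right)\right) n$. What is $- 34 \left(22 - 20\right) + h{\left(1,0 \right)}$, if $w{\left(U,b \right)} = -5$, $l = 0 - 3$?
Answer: $-73$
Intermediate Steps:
$l = -3$ ($l = 0 - 3 = -3$)
$h{\left(n,s \right)} = n \left(-6 + n\right)$ ($h{\left(n,s \right)} = \left(-5 + \left(n - 1\right)\right) n = \left(-5 + \left(-1 + n\right)\right) n = \left(-6 + n\right) n = n \left(-6 + n\right)$)
$- 34 \left(22 - 20\right) + h{\left(1,0 \right)} = - 34 \left(22 - 20\right) + 1 \left(-6 + 1\right) = \left(-34\right) 2 + 1 \left(-5\right) = -68 - 5 = -73$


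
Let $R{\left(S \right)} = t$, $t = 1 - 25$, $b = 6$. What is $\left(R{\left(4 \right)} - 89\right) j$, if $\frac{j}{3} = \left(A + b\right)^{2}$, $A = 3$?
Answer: $-27459$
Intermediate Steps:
$j = 243$ ($j = 3 \left(3 + 6\right)^{2} = 3 \cdot 9^{2} = 3 \cdot 81 = 243$)
$t = -24$ ($t = 1 - 25 = -24$)
$R{\left(S \right)} = -24$
$\left(R{\left(4 \right)} - 89\right) j = \left(-24 - 89\right) 243 = \left(-113\right) 243 = -27459$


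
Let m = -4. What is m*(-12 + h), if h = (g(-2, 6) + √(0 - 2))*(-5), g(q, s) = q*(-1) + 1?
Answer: 108 + 20*I*√2 ≈ 108.0 + 28.284*I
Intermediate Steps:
g(q, s) = 1 - q (g(q, s) = -q + 1 = 1 - q)
h = -15 - 5*I*√2 (h = ((1 - 1*(-2)) + √(0 - 2))*(-5) = ((1 + 2) + √(-2))*(-5) = (3 + I*√2)*(-5) = -15 - 5*I*√2 ≈ -15.0 - 7.0711*I)
m*(-12 + h) = -4*(-12 + (-15 - 5*I*√2)) = -4*(-27 - 5*I*√2) = 108 + 20*I*√2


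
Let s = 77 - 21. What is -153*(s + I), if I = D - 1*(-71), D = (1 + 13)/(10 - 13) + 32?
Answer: -23613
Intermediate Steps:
D = 82/3 (D = 14/(-3) + 32 = 14*(-1/3) + 32 = -14/3 + 32 = 82/3 ≈ 27.333)
s = 56
I = 295/3 (I = 82/3 - 1*(-71) = 82/3 + 71 = 295/3 ≈ 98.333)
-153*(s + I) = -153*(56 + 295/3) = -153*463/3 = -23613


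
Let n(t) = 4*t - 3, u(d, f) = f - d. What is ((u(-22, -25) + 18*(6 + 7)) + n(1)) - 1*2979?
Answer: -2747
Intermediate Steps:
n(t) = -3 + 4*t
((u(-22, -25) + 18*(6 + 7)) + n(1)) - 1*2979 = (((-25 - 1*(-22)) + 18*(6 + 7)) + (-3 + 4*1)) - 1*2979 = (((-25 + 22) + 18*13) + (-3 + 4)) - 2979 = ((-3 + 234) + 1) - 2979 = (231 + 1) - 2979 = 232 - 2979 = -2747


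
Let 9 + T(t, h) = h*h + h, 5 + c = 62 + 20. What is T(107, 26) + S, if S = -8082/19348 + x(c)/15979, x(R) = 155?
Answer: 107061454609/154580846 ≈ 692.59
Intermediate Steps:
c = 77 (c = -5 + (62 + 20) = -5 + 82 = 77)
T(t, h) = -9 + h + h**2 (T(t, h) = -9 + (h*h + h) = -9 + (h**2 + h) = -9 + (h + h**2) = -9 + h + h**2)
S = -63071669/154580846 (S = -8082/19348 + 155/15979 = -8082*1/19348 + 155*(1/15979) = -4041/9674 + 155/15979 = -63071669/154580846 ≈ -0.40802)
T(107, 26) + S = (-9 + 26 + 26**2) - 63071669/154580846 = (-9 + 26 + 676) - 63071669/154580846 = 693 - 63071669/154580846 = 107061454609/154580846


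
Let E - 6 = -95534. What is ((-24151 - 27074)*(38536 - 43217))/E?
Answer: -239784225/95528 ≈ -2510.1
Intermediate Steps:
E = -95528 (E = 6 - 95534 = -95528)
((-24151 - 27074)*(38536 - 43217))/E = ((-24151 - 27074)*(38536 - 43217))/(-95528) = -51225*(-4681)*(-1/95528) = 239784225*(-1/95528) = -239784225/95528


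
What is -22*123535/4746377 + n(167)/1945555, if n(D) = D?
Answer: -5286778367391/9234337504235 ≈ -0.57251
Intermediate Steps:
-22*123535/4746377 + n(167)/1945555 = -22*123535/4746377 + 167/1945555 = -2717770*1/4746377 + 167*(1/1945555) = -2717770/4746377 + 167/1945555 = -5286778367391/9234337504235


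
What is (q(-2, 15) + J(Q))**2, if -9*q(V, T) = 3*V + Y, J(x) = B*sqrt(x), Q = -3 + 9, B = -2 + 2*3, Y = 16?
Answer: 7876/81 - 80*sqrt(6)/9 ≈ 75.461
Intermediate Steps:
B = 4 (B = -2 + 6 = 4)
Q = 6
J(x) = 4*sqrt(x)
q(V, T) = -16/9 - V/3 (q(V, T) = -(3*V + 16)/9 = -(16 + 3*V)/9 = -16/9 - V/3)
(q(-2, 15) + J(Q))**2 = ((-16/9 - 1/3*(-2)) + 4*sqrt(6))**2 = ((-16/9 + 2/3) + 4*sqrt(6))**2 = (-10/9 + 4*sqrt(6))**2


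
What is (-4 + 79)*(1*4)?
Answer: 300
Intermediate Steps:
(-4 + 79)*(1*4) = 75*4 = 300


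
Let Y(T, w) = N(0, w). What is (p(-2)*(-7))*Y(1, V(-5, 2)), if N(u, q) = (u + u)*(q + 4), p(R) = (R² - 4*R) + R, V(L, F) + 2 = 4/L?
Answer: 0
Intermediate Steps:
V(L, F) = -2 + 4/L
p(R) = R² - 3*R
N(u, q) = 2*u*(4 + q) (N(u, q) = (2*u)*(4 + q) = 2*u*(4 + q))
Y(T, w) = 0 (Y(T, w) = 2*0*(4 + w) = 0)
(p(-2)*(-7))*Y(1, V(-5, 2)) = (-2*(-3 - 2)*(-7))*0 = (-2*(-5)*(-7))*0 = (10*(-7))*0 = -70*0 = 0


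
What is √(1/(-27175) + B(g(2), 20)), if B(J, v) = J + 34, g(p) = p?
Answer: √1063411013/5435 ≈ 6.0000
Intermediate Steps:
B(J, v) = 34 + J
√(1/(-27175) + B(g(2), 20)) = √(1/(-27175) + (34 + 2)) = √(-1/27175 + 36) = √(978299/27175) = √1063411013/5435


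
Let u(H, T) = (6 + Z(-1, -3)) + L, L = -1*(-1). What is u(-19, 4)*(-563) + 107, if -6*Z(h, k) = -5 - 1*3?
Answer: -13754/3 ≈ -4584.7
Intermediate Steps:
L = 1
Z(h, k) = 4/3 (Z(h, k) = -(-5 - 1*3)/6 = -(-5 - 3)/6 = -1/6*(-8) = 4/3)
u(H, T) = 25/3 (u(H, T) = (6 + 4/3) + 1 = 22/3 + 1 = 25/3)
u(-19, 4)*(-563) + 107 = (25/3)*(-563) + 107 = -14075/3 + 107 = -13754/3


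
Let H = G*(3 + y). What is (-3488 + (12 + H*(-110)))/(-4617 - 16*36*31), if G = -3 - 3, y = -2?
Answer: 256/2043 ≈ 0.12531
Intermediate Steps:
G = -6
H = -6 (H = -6*(3 - 2) = -6*1 = -6)
(-3488 + (12 + H*(-110)))/(-4617 - 16*36*31) = (-3488 + (12 - 6*(-110)))/(-4617 - 16*36*31) = (-3488 + (12 + 660))/(-4617 - 576*31) = (-3488 + 672)/(-4617 - 17856) = -2816/(-22473) = -2816*(-1/22473) = 256/2043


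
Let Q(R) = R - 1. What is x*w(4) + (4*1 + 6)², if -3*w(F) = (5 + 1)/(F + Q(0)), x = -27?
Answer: 118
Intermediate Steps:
Q(R) = -1 + R
w(F) = -2/(-1 + F) (w(F) = -(5 + 1)/(3*(F + (-1 + 0))) = -2/(F - 1) = -2/(-1 + F))
x*w(4) + (4*1 + 6)² = -(-54)/(-1 + 4) + (4*1 + 6)² = -(-54)/3 + (4 + 6)² = -(-54)/3 + 10² = -27*(-⅔) + 100 = 18 + 100 = 118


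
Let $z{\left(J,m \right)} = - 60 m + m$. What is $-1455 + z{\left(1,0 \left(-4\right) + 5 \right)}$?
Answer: $-1750$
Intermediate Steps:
$z{\left(J,m \right)} = - 59 m$
$-1455 + z{\left(1,0 \left(-4\right) + 5 \right)} = -1455 - 59 \left(0 \left(-4\right) + 5\right) = -1455 - 59 \left(0 + 5\right) = -1455 - 295 = -1750$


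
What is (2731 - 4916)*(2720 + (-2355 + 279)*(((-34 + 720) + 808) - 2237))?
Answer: -3376235780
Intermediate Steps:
(2731 - 4916)*(2720 + (-2355 + 279)*(((-34 + 720) + 808) - 2237)) = -2185*(2720 - 2076*((686 + 808) - 2237)) = -2185*(2720 - 2076*(1494 - 2237)) = -2185*(2720 - 2076*(-743)) = -2185*(2720 + 1542468) = -2185*1545188 = -3376235780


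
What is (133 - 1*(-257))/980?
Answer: 39/98 ≈ 0.39796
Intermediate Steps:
(133 - 1*(-257))/980 = (133 + 257)/980 = (1/980)*390 = 39/98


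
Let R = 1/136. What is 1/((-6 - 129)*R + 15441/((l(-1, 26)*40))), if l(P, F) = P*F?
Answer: -17680/280047 ≈ -0.063132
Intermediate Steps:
l(P, F) = F*P
R = 1/136 ≈ 0.0073529
1/((-6 - 129)*R + 15441/((l(-1, 26)*40))) = 1/((-6 - 129)*(1/136) + 15441/(((26*(-1))*40))) = 1/(-135*1/136 + 15441/((-26*40))) = 1/(-135/136 + 15441/(-1040)) = 1/(-135/136 + 15441*(-1/1040)) = 1/(-135/136 - 15441/1040) = 1/(-280047/17680) = -17680/280047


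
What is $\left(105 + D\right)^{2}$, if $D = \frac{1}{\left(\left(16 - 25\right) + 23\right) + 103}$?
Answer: $\frac{150945796}{13689} \approx 11027.0$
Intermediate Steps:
$D = \frac{1}{117}$ ($D = \frac{1}{\left(-9 + 23\right) + 103} = \frac{1}{14 + 103} = \frac{1}{117} \approx 0.008547$)
$\left(105 + D\right)^{2} = \left(105 + \frac{1}{117}\right)^{2} = \left(\frac{12286}{117}\right)^{2} = \frac{150945796}{13689}$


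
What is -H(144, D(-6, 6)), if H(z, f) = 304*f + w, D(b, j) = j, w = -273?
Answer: -1551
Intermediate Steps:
H(z, f) = -273 + 304*f (H(z, f) = 304*f - 273 = -273 + 304*f)
-H(144, D(-6, 6)) = -(-273 + 304*6) = -(-273 + 1824) = -1*1551 = -1551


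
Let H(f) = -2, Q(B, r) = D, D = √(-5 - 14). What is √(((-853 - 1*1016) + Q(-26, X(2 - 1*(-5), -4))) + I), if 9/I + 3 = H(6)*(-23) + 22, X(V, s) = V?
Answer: √(-7895940 + 4225*I*√19)/65 ≈ 0.050415 + 43.23*I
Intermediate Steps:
D = I*√19 (D = √(-19) = I*√19 ≈ 4.3589*I)
Q(B, r) = I*√19
I = 9/65 (I = 9/(-3 + (-2*(-23) + 22)) = 9/(-3 + (46 + 22)) = 9/(-3 + 68) = 9/65 ≈ 0.13846)
√(((-853 - 1*1016) + Q(-26, X(2 - 1*(-5), -4))) + I) = √(((-853 - 1*1016) + I*√19) + 9/65) = √(((-853 - 1016) + I*√19) + 9/65) = √((-1869 + I*√19) + 9/65) = √(-121476/65 + I*√19)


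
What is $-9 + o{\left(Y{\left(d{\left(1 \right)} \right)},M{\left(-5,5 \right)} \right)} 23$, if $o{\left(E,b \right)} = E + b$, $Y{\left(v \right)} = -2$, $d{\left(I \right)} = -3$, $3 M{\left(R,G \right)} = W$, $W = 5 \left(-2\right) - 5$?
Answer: $-170$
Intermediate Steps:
$W = -15$ ($W = -10 - 5 = -15$)
$M{\left(R,G \right)} = -5$ ($M{\left(R,G \right)} = \frac{1}{3} \left(-15\right) = -5$)
$-9 + o{\left(Y{\left(d{\left(1 \right)} \right)},M{\left(-5,5 \right)} \right)} 23 = -9 + \left(-2 - 5\right) 23 = -9 - 161 = -170$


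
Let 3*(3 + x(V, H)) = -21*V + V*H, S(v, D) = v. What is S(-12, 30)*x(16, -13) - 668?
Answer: 1544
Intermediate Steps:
x(V, H) = -3 - 7*V + H*V/3 (x(V, H) = -3 + (-21*V + V*H)/3 = -3 + (-21*V + H*V)/3 = -3 + (-7*V + H*V/3) = -3 - 7*V + H*V/3)
S(-12, 30)*x(16, -13) - 668 = -12*(-3 - 7*16 + (⅓)*(-13)*16) - 668 = -12*(-3 - 112 - 208/3) - 668 = -12*(-553/3) - 668 = 2212 - 668 = 1544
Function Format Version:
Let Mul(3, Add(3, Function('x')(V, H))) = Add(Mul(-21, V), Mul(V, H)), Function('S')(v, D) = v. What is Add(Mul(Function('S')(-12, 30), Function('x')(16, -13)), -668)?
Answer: 1544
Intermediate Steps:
Function('x')(V, H) = Add(-3, Mul(-7, V), Mul(Rational(1, 3), H, V)) (Function('x')(V, H) = Add(-3, Mul(Rational(1, 3), Add(Mul(-21, V), Mul(V, H)))) = Add(-3, Mul(Rational(1, 3), Add(Mul(-21, V), Mul(H, V)))) = Add(-3, Add(Mul(-7, V), Mul(Rational(1, 3), H, V))) = Add(-3, Mul(-7, V), Mul(Rational(1, 3), H, V)))
Add(Mul(Function('S')(-12, 30), Function('x')(16, -13)), -668) = Add(Mul(-12, Add(-3, Mul(-7, 16), Mul(Rational(1, 3), -13, 16))), -668) = Add(Mul(-12, Add(-3, -112, Rational(-208, 3))), -668) = Add(Mul(-12, Rational(-553, 3)), -668) = Add(2212, -668) = 1544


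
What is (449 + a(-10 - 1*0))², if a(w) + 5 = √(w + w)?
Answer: 197116 + 1776*I*√5 ≈ 1.9712e+5 + 3971.3*I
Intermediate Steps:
a(w) = -5 + √2*√w (a(w) = -5 + √(w + w) = -5 + √(2*w) = -5 + √2*√w)
(449 + a(-10 - 1*0))² = (449 + (-5 + √2*√(-10 - 1*0)))² = (449 + (-5 + √2*√(-10 + 0)))² = (449 + (-5 + √2*√(-10)))² = (449 + (-5 + √2*(I*√10)))² = (449 + (-5 + 2*I*√5))² = (444 + 2*I*√5)²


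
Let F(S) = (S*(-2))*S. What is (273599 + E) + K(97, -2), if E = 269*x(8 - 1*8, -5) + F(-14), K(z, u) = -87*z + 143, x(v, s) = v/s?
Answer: 264911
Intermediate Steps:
F(S) = -2*S² (F(S) = (-2*S)*S = -2*S²)
K(z, u) = 143 - 87*z
E = -392 (E = 269*((8 - 1*8)/(-5)) - 2*(-14)² = 269*((8 - 8)*(-⅕)) - 2*196 = 269*(0*(-⅕)) - 392 = 269*0 - 392 = 0 - 392 = -392)
(273599 + E) + K(97, -2) = (273599 - 392) + (143 - 87*97) = 273207 + (143 - 8439) = 273207 - 8296 = 264911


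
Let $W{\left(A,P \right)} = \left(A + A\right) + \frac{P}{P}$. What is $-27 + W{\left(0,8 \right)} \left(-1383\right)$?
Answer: $-1410$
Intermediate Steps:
$W{\left(A,P \right)} = 1 + 2 A$ ($W{\left(A,P \right)} = 2 A + 1 = 1 + 2 A$)
$-27 + W{\left(0,8 \right)} \left(-1383\right) = -27 + \left(1 + 2 \cdot 0\right) \left(-1383\right) = -27 + \left(1 + 0\right) \left(-1383\right) = -27 + 1 \left(-1383\right) = -27 - 1383 = -1410$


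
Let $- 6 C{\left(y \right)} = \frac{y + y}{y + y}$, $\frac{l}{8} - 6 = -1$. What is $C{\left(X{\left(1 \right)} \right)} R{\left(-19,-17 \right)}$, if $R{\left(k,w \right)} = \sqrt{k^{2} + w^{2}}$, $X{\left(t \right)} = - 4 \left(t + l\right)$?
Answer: $- \frac{5 \sqrt{26}}{6} \approx -4.2492$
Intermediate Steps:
$l = 40$ ($l = 48 + 8 \left(-1\right) = 48 - 8 = 40$)
$X{\left(t \right)} = -160 - 4 t$ ($X{\left(t \right)} = - 4 \left(t + 40\right) = - 4 \left(40 + t\right) = -160 - 4 t$)
$C{\left(y \right)} = - \frac{1}{6}$ ($C{\left(y \right)} = - \frac{\left(y + y\right) \frac{1}{y + y}}{6} = - \frac{2 y \frac{1}{2 y}}{6} = \left(- \frac{1}{6}\right) 1 = - \frac{1}{6}$)
$C{\left(X{\left(1 \right)} \right)} R{\left(-19,-17 \right)} = - \frac{\sqrt{\left(-19\right)^{2} + \left(-17\right)^{2}}}{6} = - \frac{\sqrt{361 + 289}}{6} = - \frac{\sqrt{650}}{6} = - \frac{5 \sqrt{26}}{6}$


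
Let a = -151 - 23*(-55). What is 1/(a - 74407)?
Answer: -1/73293 ≈ -1.3644e-5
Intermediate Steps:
a = 1114 (a = -151 + 1265 = 1114)
1/(a - 74407) = 1/(1114 - 74407) = 1/(-73293) = -1/73293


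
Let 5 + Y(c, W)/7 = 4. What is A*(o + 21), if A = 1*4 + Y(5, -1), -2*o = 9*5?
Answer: 9/2 ≈ 4.5000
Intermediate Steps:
o = -45/2 (o = -9*5/2 = -½*45 = -45/2 ≈ -22.500)
Y(c, W) = -7 (Y(c, W) = -35 + 7*4 = -35 + 28 = -7)
A = -3 (A = 1*4 - 7 = 4 - 7 = -3)
A*(o + 21) = -3*(-45/2 + 21) = -3*(-3/2) = 9/2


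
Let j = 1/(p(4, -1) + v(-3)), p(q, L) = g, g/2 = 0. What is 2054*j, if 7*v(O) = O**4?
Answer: 14378/81 ≈ 177.51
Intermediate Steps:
g = 0 (g = 2*0 = 0)
v(O) = O**4/7
p(q, L) = 0
j = 7/81 (j = 1/(0 + (1/7)*(-3)**4) = 1/(0 + (1/7)*81) = 1/(0 + 81/7) = 1/(81/7) = 7/81 ≈ 0.086420)
2054*j = 2054*(7/81) = 14378/81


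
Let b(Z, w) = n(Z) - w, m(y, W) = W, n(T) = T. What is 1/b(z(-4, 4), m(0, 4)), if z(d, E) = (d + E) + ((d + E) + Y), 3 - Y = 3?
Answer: -¼ ≈ -0.25000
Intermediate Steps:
Y = 0 (Y = 3 - 1*3 = 3 - 3 = 0)
z(d, E) = 2*E + 2*d (z(d, E) = (d + E) + ((d + E) + 0) = (E + d) + ((E + d) + 0) = (E + d) + (E + d) = 2*E + 2*d)
b(Z, w) = Z - w
1/b(z(-4, 4), m(0, 4)) = 1/((2*4 + 2*(-4)) - 1*4) = 1/((8 - 8) - 4) = 1/(0 - 4) = 1/(-4) = -¼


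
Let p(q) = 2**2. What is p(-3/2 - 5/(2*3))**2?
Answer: 16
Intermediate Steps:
p(q) = 4
p(-3/2 - 5/(2*3))**2 = 4**2 = 16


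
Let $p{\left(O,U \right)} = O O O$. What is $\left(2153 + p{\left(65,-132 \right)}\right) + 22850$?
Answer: $299628$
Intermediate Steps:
$p{\left(O,U \right)} = O^{3}$ ($p{\left(O,U \right)} = O^{2} O = O^{3}$)
$\left(2153 + p{\left(65,-132 \right)}\right) + 22850 = \left(2153 + 65^{3}\right) + 22850 = \left(2153 + 274625\right) + 22850 = 276778 + 22850 = 299628$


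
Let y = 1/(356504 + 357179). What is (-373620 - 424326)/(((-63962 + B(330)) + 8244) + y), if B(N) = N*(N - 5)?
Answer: -569480495118/36777512357 ≈ -15.484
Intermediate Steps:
B(N) = N*(-5 + N)
y = 1/713683 ≈ 1.4012e-6
(-373620 - 424326)/(((-63962 + B(330)) + 8244) + y) = (-373620 - 424326)/(((-63962 + 330*(-5 + 330)) + 8244) + 1/713683) = -797946/(((-63962 + 330*325) + 8244) + 1/713683) = -797946/(((-63962 + 107250) + 8244) + 1/713683) = -797946/((43288 + 8244) + 1/713683) = -797946/(51532 + 1/713683) = -797946/36777512357/713683 = -797946*713683/36777512357 = -569480495118/36777512357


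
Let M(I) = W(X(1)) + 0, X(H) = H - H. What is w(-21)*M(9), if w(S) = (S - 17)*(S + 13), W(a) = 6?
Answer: 1824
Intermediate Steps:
X(H) = 0
M(I) = 6 (M(I) = 6 + 0 = 6)
w(S) = (-17 + S)*(13 + S)
w(-21)*M(9) = (-221 + (-21)**2 - 4*(-21))*6 = (-221 + 441 + 84)*6 = 304*6 = 1824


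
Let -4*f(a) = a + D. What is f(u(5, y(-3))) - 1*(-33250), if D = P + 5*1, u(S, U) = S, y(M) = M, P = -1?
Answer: 132991/4 ≈ 33248.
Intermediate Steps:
D = 4 (D = -1 + 5*1 = -1 + 5 = 4)
f(a) = -1 - a/4 (f(a) = -(a + 4)/4 = -(4 + a)/4 = -1 - a/4)
f(u(5, y(-3))) - 1*(-33250) = (-1 - 1/4*5) - 1*(-33250) = (-1 - 5/4) + 33250 = -9/4 + 33250 = 132991/4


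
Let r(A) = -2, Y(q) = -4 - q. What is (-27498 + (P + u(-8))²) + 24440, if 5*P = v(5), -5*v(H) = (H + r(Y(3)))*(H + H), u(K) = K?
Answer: -74334/25 ≈ -2973.4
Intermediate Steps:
v(H) = -2*H*(-2 + H)/5 (v(H) = -(H - 2)*(H + H)/5 = -(-2 + H)*2*H/5 = -2*H*(-2 + H)/5)
P = -6/5 (P = ((⅖)*5*(2 - 1*5))/5 = ((⅖)*5*(2 - 5))/5 = ((⅖)*5*(-3))/5 = (⅕)*(-6) = -6/5 ≈ -1.2000)
(-27498 + (P + u(-8))²) + 24440 = (-27498 + (-6/5 - 8)²) + 24440 = (-27498 + (-46/5)²) + 24440 = (-27498 + 2116/25) + 24440 = -685334/25 + 24440 = -74334/25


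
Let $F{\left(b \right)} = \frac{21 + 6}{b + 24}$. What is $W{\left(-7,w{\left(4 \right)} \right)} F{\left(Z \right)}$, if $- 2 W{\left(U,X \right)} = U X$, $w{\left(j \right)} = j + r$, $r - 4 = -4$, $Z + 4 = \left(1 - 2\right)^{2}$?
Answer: $18$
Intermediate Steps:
$Z = -3$ ($Z = -4 + \left(1 - 2\right)^{2} = -4 + \left(-1\right)^{2} = -4 + 1 = -3$)
$r = 0$ ($r = 4 - 4 = 0$)
$w{\left(j \right)} = j$ ($w{\left(j \right)} = j + 0 = j$)
$W{\left(U,X \right)} = - \frac{U X}{2}$
$F{\left(b \right)} = \frac{27}{24 + b}$
$W{\left(-7,w{\left(4 \right)} \right)} F{\left(Z \right)} = \left(- \frac{1}{2}\right) \left(-7\right) 4 \frac{27}{24 - 3} = 14 \cdot \frac{27}{21} = 14 \cdot 27 \cdot \frac{1}{21} = 14 \cdot \frac{9}{7} = 18$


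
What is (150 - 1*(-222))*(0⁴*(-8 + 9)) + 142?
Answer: 142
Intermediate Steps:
(150 - 1*(-222))*(0⁴*(-8 + 9)) + 142 = (150 + 222)*(0*1) + 142 = 372*0 + 142 = 0 + 142 = 142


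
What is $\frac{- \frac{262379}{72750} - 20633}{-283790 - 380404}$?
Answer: $\frac{1501313129}{48320113500} \approx 0.03107$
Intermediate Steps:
$\frac{- \frac{262379}{72750} - 20633}{-283790 - 380404} = \frac{\left(-262379\right) \frac{1}{72750} - 20633}{-664194} = \left(- \frac{262379}{72750} - 20633\right) \left(- \frac{1}{664194}\right) = \left(- \frac{1501313129}{72750}\right) \left(- \frac{1}{664194}\right) = \frac{1501313129}{48320113500}$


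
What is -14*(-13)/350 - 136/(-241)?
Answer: 6533/6025 ≈ 1.0843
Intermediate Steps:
-14*(-13)/350 - 136/(-241) = 182*(1/350) - 136*(-1/241) = 13/25 + 136/241 = 6533/6025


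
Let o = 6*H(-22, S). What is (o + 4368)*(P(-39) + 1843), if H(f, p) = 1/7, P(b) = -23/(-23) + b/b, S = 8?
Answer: 56423790/7 ≈ 8.0605e+6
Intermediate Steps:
P(b) = 2 (P(b) = -23*(-1/23) + 1 = 1 + 1 = 2)
H(f, p) = ⅐
o = 6/7 (o = 6*(⅐) = 6/7 ≈ 0.85714)
(o + 4368)*(P(-39) + 1843) = (6/7 + 4368)*(2 + 1843) = (30582/7)*1845 = 56423790/7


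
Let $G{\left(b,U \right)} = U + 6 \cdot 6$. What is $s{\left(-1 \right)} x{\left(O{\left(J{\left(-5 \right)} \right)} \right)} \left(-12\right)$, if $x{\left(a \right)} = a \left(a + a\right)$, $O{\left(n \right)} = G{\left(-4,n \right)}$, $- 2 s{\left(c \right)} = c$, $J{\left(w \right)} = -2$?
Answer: $-13872$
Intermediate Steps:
$G{\left(b,U \right)} = 36 + U$ ($G{\left(b,U \right)} = U + 36 = 36 + U$)
$s{\left(c \right)} = - \frac{c}{2}$
$O{\left(n \right)} = 36 + n$
$x{\left(a \right)} = 2 a^{2}$ ($x{\left(a \right)} = a 2 a = 2 a^{2}$)
$s{\left(-1 \right)} x{\left(O{\left(J{\left(-5 \right)} \right)} \right)} \left(-12\right) = \left(- \frac{1}{2}\right) \left(-1\right) 2 \left(36 - 2\right)^{2} \left(-12\right) = \frac{2 \cdot 34^{2}}{2} \left(-12\right) = \frac{2 \cdot 1156}{2} \left(-12\right) = \frac{1}{2} \cdot 2312 \left(-12\right) = 1156 \left(-12\right) = -13872$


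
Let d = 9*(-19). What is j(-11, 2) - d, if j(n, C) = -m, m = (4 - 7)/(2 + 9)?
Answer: 1884/11 ≈ 171.27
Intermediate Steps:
m = -3/11 ≈ -0.27273
j(n, C) = 3/11 (j(n, C) = -1*(-3/11) = 3/11)
d = -171
j(-11, 2) - d = 3/11 - 1*(-171) = 3/11 + 171 = 1884/11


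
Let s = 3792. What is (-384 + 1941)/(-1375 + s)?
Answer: 1557/2417 ≈ 0.64419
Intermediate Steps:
(-384 + 1941)/(-1375 + s) = (-384 + 1941)/(-1375 + 3792) = 1557/2417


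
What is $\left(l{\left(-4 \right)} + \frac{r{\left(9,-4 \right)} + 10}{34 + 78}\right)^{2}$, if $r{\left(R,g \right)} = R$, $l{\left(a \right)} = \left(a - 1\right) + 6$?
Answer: $\frac{17161}{12544} \approx 1.3681$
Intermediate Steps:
$l{\left(a \right)} = 5 + a$ ($l{\left(a \right)} = \left(-1 + a\right) + 6 = 5 + a$)
$\left(l{\left(-4 \right)} + \frac{r{\left(9,-4 \right)} + 10}{34 + 78}\right)^{2} = \left(\left(5 - 4\right) + \frac{9 + 10}{34 + 78}\right)^{2} = \left(1 + \frac{19}{112}\right)^{2} = \left(\frac{131}{112}\right)^{2} = \frac{17161}{12544}$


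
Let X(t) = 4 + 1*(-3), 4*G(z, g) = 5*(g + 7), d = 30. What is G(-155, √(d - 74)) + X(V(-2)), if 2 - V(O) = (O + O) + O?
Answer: 39/4 + 5*I*√11/2 ≈ 9.75 + 8.2916*I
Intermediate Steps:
V(O) = 2 - 3*O (V(O) = 2 - ((O + O) + O) = 2 - (2*O + O) = 2 - 3*O)
G(z, g) = 35/4 + 5*g/4 (G(z, g) = (5*(g + 7))/4 = (5*(7 + g))/4 = (35 + 5*g)/4 = 35/4 + 5*g/4)
X(t) = 1 (X(t) = 4 - 3 = 1)
G(-155, √(d - 74)) + X(V(-2)) = (35/4 + 5*√(30 - 74)/4) + 1 = (35/4 + 5*√(-44)/4) + 1 = (35/4 + 5*(2*I*√11)/4) + 1 = (35/4 + 5*I*√11/2) + 1 = 39/4 + 5*I*√11/2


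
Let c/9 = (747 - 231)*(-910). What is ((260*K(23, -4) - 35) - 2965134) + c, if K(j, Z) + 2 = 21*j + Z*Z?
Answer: -7061989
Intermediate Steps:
K(j, Z) = -2 + Z² + 21*j (K(j, Z) = -2 + (21*j + Z*Z) = -2 + (21*j + Z²) = -2 + (Z² + 21*j) = -2 + Z² + 21*j)
c = -4226040 (c = 9*((747 - 231)*(-910)) = 9*(516*(-910)) = 9*(-469560) = -4226040)
((260*K(23, -4) - 35) - 2965134) + c = ((260*(-2 + (-4)² + 21*23) - 35) - 2965134) - 4226040 = ((260*(-2 + 16 + 483) - 35) - 2965134) - 4226040 = ((260*497 - 35) - 2965134) - 4226040 = ((129220 - 35) - 2965134) - 4226040 = (129185 - 2965134) - 4226040 = -2835949 - 4226040 = -7061989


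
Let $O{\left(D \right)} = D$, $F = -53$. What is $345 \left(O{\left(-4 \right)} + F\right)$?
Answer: $-19665$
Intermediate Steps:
$345 \left(O{\left(-4 \right)} + F\right) = 345 \left(-4 - 53\right) = 345 \left(-57\right) = -19665$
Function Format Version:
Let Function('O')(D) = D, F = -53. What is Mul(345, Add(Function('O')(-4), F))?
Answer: -19665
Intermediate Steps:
Mul(345, Add(Function('O')(-4), F)) = Mul(345, Add(-4, -53)) = Mul(345, -57) = -19665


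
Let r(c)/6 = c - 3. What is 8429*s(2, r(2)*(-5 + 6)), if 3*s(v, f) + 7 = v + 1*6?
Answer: 8429/3 ≈ 2809.7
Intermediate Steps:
r(c) = -18 + 6*c (r(c) = 6*(c - 3) = 6*(-3 + c) = -18 + 6*c)
s(v, f) = -1/3 + v/3 (s(v, f) = -7/3 + (v + 1*6)/3 = -7/3 + (v + 6)/3 = -7/3 + (6 + v)/3 = -7/3 + (2 + v/3) = -1/3 + v/3)
8429*s(2, r(2)*(-5 + 6)) = 8429*(-1/3 + (1/3)*2) = 8429*(-1/3 + 2/3) = 8429*(1/3) = 8429/3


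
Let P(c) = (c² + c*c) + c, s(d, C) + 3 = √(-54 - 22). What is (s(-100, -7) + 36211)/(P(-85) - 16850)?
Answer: -36208/2485 - 2*I*√19/2485 ≈ -14.571 - 0.0035082*I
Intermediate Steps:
s(d, C) = -3 + 2*I*√19 (s(d, C) = -3 + √(-54 - 22) = -3 + √(-76) = -3 + 2*I*√19)
P(c) = c + 2*c² (P(c) = (c² + c²) + c = 2*c² + c = c + 2*c²)
(s(-100, -7) + 36211)/(P(-85) - 16850) = ((-3 + 2*I*√19) + 36211)/(-85*(1 + 2*(-85)) - 16850) = (36208 + 2*I*√19)/(-85*(1 - 170) - 16850) = (36208 + 2*I*√19)/(-85*(-169) - 16850) = (36208 + 2*I*√19)/(14365 - 16850) = (36208 + 2*I*√19)/(-2485) = (36208 + 2*I*√19)*(-1/2485) = -36208/2485 - 2*I*√19/2485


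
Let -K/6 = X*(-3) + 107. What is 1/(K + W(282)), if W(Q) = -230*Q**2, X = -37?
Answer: -1/18291828 ≈ -5.4669e-8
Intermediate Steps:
K = -1308 (K = -6*(-37*(-3) + 107) = -6*(111 + 107) = -6*218 = -1308)
1/(K + W(282)) = 1/(-1308 - 230*282**2) = 1/(-1308 - 230*79524) = 1/(-1308 - 18290520) = 1/(-18291828) = -1/18291828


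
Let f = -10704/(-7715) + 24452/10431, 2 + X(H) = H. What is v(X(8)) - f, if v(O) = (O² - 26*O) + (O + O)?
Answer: -8991618424/80475165 ≈ -111.73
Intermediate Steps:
X(H) = -2 + H
f = 300300604/80475165 (f = -10704*(-1/7715) + 24452*(1/10431) = 10704/7715 + 24452/10431 = 300300604/80475165 ≈ 3.7316)
v(O) = O² - 24*O (v(O) = (O² - 26*O) + 2*O = O² - 24*O)
v(X(8)) - f = (-2 + 8)*(-24 + (-2 + 8)) - 1*300300604/80475165 = 6*(-24 + 6) - 300300604/80475165 = 6*(-18) - 300300604/80475165 = -108 - 300300604/80475165 = -8991618424/80475165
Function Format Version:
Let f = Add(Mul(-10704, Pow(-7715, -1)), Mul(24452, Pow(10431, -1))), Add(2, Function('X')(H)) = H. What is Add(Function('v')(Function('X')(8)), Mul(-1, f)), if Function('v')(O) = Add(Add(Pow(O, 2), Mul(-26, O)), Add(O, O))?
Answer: Rational(-8991618424, 80475165) ≈ -111.73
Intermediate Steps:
Function('X')(H) = Add(-2, H)
f = Rational(300300604, 80475165) (f = Add(Mul(-10704, Rational(-1, 7715)), Mul(24452, Rational(1, 10431))) = Add(Rational(10704, 7715), Rational(24452, 10431)) = Rational(300300604, 80475165) ≈ 3.7316)
Function('v')(O) = Add(Pow(O, 2), Mul(-24, O)) (Function('v')(O) = Add(Add(Pow(O, 2), Mul(-26, O)), Mul(2, O)) = Add(Pow(O, 2), Mul(-24, O)))
Add(Function('v')(Function('X')(8)), Mul(-1, f)) = Add(Mul(Add(-2, 8), Add(-24, Add(-2, 8))), Mul(-1, Rational(300300604, 80475165))) = Add(Mul(6, Add(-24, 6)), Rational(-300300604, 80475165)) = Add(Mul(6, -18), Rational(-300300604, 80475165)) = Add(-108, Rational(-300300604, 80475165)) = Rational(-8991618424, 80475165)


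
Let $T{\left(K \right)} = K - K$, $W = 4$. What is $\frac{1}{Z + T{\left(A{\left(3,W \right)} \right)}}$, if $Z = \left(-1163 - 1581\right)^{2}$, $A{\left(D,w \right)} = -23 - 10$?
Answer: $\frac{1}{7529536} \approx 1.3281 \cdot 10^{-7}$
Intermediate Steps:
$A{\left(D,w \right)} = -33$ ($A{\left(D,w \right)} = -23 - 10 = -33$)
$Z = 7529536$ ($Z = \left(-2744\right)^{2} = 7529536$)
$T{\left(K \right)} = 0$
$\frac{1}{Z + T{\left(A{\left(3,W \right)} \right)}} = \frac{1}{7529536 + 0} = \frac{1}{7529536}$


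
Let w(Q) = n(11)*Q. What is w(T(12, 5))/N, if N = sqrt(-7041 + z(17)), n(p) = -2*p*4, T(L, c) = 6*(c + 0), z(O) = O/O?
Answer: 3*I*sqrt(110) ≈ 31.464*I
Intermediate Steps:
z(O) = 1
T(L, c) = 6*c
n(p) = -8*p
w(Q) = -88*Q (w(Q) = (-8*11)*Q = -88*Q)
N = 8*I*sqrt(110) (N = sqrt(-7041 + 1) = sqrt(-7040) = 8*I*sqrt(110) ≈ 83.905*I)
w(T(12, 5))/N = (-528*5)/((8*I*sqrt(110))) = (-88*30)*(-I*sqrt(110)/880) = -(-3)*I*sqrt(110) = 3*I*sqrt(110)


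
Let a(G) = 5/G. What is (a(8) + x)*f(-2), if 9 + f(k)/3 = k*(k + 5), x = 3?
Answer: -1305/8 ≈ -163.13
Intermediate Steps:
f(k) = -27 + 3*k*(5 + k) (f(k) = -27 + 3*(k*(k + 5)) = -27 + 3*(k*(5 + k)) = -27 + 3*k*(5 + k))
(a(8) + x)*f(-2) = (5/8 + 3)*(-27 + 3*(-2)² + 15*(-2)) = (5*(⅛) + 3)*(-27 + 3*4 - 30) = (5/8 + 3)*(-27 + 12 - 30) = (29/8)*(-45) = -1305/8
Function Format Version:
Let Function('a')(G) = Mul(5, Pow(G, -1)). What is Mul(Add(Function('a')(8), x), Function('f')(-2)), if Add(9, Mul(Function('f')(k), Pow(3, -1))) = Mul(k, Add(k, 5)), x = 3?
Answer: Rational(-1305, 8) ≈ -163.13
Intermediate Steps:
Function('f')(k) = Add(-27, Mul(3, k, Add(5, k))) (Function('f')(k) = Add(-27, Mul(3, Mul(k, Add(k, 5)))) = Add(-27, Mul(3, Mul(k, Add(5, k)))) = Add(-27, Mul(3, k, Add(5, k))))
Mul(Add(Function('a')(8), x), Function('f')(-2)) = Mul(Add(Mul(5, Pow(8, -1)), 3), Add(-27, Mul(3, Pow(-2, 2)), Mul(15, -2))) = Mul(Add(Mul(5, Rational(1, 8)), 3), Add(-27, Mul(3, 4), -30)) = Mul(Add(Rational(5, 8), 3), Add(-27, 12, -30)) = Mul(Rational(29, 8), -45) = Rational(-1305, 8)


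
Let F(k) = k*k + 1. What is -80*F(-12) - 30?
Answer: -11630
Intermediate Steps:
F(k) = 1 + k² (F(k) = k² + 1 = 1 + k²)
-80*F(-12) - 30 = -80*(1 + (-12)²) - 30 = -80*(1 + 144) - 30 = -80*145 - 30 = -11600 - 30 = -11630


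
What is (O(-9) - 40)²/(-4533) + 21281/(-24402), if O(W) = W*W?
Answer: -45828845/36871422 ≈ -1.2429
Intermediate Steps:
O(W) = W²
(O(-9) - 40)²/(-4533) + 21281/(-24402) = ((-9)² - 40)²/(-4533) + 21281/(-24402) = (81 - 40)²*(-1/4533) + 21281*(-1/24402) = 41²*(-1/4533) - 21281/24402 = 1681*(-1/4533) - 21281/24402 = -1681/4533 - 21281/24402 = -45828845/36871422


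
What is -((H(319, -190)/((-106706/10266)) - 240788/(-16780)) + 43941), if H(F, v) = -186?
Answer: -9841908422186/223815835 ≈ -43973.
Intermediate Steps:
-((H(319, -190)/((-106706/10266)) - 240788/(-16780)) + 43941) = -((-186/((-106706/10266)) - 240788/(-16780)) + 43941) = -((-186/((-106706*1/10266)) - 240788*(-1/16780)) + 43941) = -((-186/(-53353/5133) + 60197/4195) + 43941) = -((-186*(-5133/53353) + 60197/4195) + 43941) = -((954738/53353 + 60197/4195) + 43941) = -(7216816451/223815835 + 43941) = -1*9841908422186/223815835 = -9841908422186/223815835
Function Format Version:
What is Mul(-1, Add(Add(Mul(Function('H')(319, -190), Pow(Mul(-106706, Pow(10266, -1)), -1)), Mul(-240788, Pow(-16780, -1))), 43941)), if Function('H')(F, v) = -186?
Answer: Rational(-9841908422186, 223815835) ≈ -43973.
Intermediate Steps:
Mul(-1, Add(Add(Mul(Function('H')(319, -190), Pow(Mul(-106706, Pow(10266, -1)), -1)), Mul(-240788, Pow(-16780, -1))), 43941)) = Mul(-1, Add(Add(Mul(-186, Pow(Mul(-106706, Pow(10266, -1)), -1)), Mul(-240788, Pow(-16780, -1))), 43941)) = Mul(-1, Add(Add(Mul(-186, Pow(Mul(-106706, Rational(1, 10266)), -1)), Mul(-240788, Rational(-1, 16780))), 43941)) = Mul(-1, Add(Add(Mul(-186, Pow(Rational(-53353, 5133), -1)), Rational(60197, 4195)), 43941)) = Mul(-1, Add(Add(Mul(-186, Rational(-5133, 53353)), Rational(60197, 4195)), 43941)) = Mul(-1, Add(Add(Rational(954738, 53353), Rational(60197, 4195)), 43941)) = Mul(-1, Add(Rational(7216816451, 223815835), 43941)) = Mul(-1, Rational(9841908422186, 223815835)) = Rational(-9841908422186, 223815835)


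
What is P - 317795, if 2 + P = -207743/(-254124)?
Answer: -80759637085/254124 ≈ -3.1780e+5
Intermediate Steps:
P = -300505/254124 (P = -2 - 207743/(-254124) = -2 - 207743*(-1/254124) = -2 + 207743/254124 = -300505/254124 ≈ -1.1825)
P - 317795 = -300505/254124 - 317795 = -80759637085/254124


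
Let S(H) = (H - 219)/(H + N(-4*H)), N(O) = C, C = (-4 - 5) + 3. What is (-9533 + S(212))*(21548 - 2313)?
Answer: -37773789175/206 ≈ -1.8337e+8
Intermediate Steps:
C = -6 (C = -9 + 3 = -6)
N(O) = -6
S(H) = (-219 + H)/(-6 + H) (S(H) = (H - 219)/(H - 6) = (-219 + H)/(-6 + H))
(-9533 + S(212))*(21548 - 2313) = (-9533 + (-219 + 212)/(-6 + 212))*(21548 - 2313) = (-9533 - 7/206)*19235 = -1963805/206*19235 = -37773789175/206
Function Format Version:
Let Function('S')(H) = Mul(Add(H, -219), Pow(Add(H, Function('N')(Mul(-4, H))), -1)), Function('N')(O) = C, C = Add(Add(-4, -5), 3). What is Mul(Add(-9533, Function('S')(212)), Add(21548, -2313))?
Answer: Rational(-37773789175, 206) ≈ -1.8337e+8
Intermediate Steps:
C = -6 (C = Add(-9, 3) = -6)
Function('N')(O) = -6
Function('S')(H) = Mul(Pow(Add(-6, H), -1), Add(-219, H)) (Function('S')(H) = Mul(Add(H, -219), Pow(Add(H, -6), -1)) = Mul(Add(-219, H), Pow(Add(-6, H), -1)) = Mul(Pow(Add(-6, H), -1), Add(-219, H)))
Mul(Add(-9533, Function('S')(212)), Add(21548, -2313)) = Mul(Add(-9533, Mul(Pow(Add(-6, 212), -1), Add(-219, 212))), Add(21548, -2313)) = Mul(Add(-9533, Mul(Pow(206, -1), -7)), 19235) = Mul(Add(-9533, Mul(Rational(1, 206), -7)), 19235) = Mul(Add(-9533, Rational(-7, 206)), 19235) = Mul(Rational(-1963805, 206), 19235) = Rational(-37773789175, 206)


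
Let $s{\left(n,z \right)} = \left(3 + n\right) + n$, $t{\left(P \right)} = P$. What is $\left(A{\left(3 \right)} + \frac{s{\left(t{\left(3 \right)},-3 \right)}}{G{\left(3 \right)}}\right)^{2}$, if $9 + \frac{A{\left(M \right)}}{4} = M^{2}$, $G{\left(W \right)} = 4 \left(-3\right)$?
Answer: $\frac{9}{16} \approx 0.5625$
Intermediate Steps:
$G{\left(W \right)} = -12$
$A{\left(M \right)} = -36 + 4 M^{2}$
$s{\left(n,z \right)} = 3 + 2 n$
$\left(A{\left(3 \right)} + \frac{s{\left(t{\left(3 \right)},-3 \right)}}{G{\left(3 \right)}}\right)^{2} = \left(\left(-36 + 4 \cdot 3^{2}\right) + \frac{3 + 2 \cdot 3}{-12}\right)^{2} = \left(\left(-36 + 4 \cdot 9\right) + \left(3 + 6\right) \left(- \frac{1}{12}\right)\right)^{2} = \left(\left(-36 + 36\right) + 9 \left(- \frac{1}{12}\right)\right)^{2} = \left(0 - \frac{3}{4}\right)^{2} = \left(- \frac{3}{4}\right)^{2} = \frac{9}{16}$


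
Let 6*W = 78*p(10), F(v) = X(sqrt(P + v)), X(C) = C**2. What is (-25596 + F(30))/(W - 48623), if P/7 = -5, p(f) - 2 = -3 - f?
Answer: 25601/48766 ≈ 0.52498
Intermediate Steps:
p(f) = -1 - f (p(f) = 2 + (-3 - f) = -1 - f)
P = -35 (P = 7*(-5) = -35)
F(v) = -35 + v (F(v) = (sqrt(-35 + v))**2 = -35 + v)
W = -143 (W = (78*(-1 - 1*10))/6 = (78*(-1 - 10))/6 = (78*(-11))/6 = (1/6)*(-858) = -143)
(-25596 + F(30))/(W - 48623) = (-25596 + (-35 + 30))/(-143 - 48623) = (-25596 - 5)/(-48766) = -25601*(-1/48766) = 25601/48766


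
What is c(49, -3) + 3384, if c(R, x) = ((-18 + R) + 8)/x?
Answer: 3371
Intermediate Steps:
c(R, x) = (-10 + R)/x
c(49, -3) + 3384 = (-10 + 49)/(-3) + 3384 = -1/3*39 + 3384 = -13 + 3384 = 3371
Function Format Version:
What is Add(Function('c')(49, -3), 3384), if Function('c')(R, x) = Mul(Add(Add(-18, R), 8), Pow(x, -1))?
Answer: 3371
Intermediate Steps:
Function('c')(R, x) = Mul(Pow(x, -1), Add(-10, R)) (Function('c')(R, x) = Mul(Add(-10, R), Pow(x, -1)) = Mul(Pow(x, -1), Add(-10, R)))
Add(Function('c')(49, -3), 3384) = Add(Mul(Pow(-3, -1), Add(-10, 49)), 3384) = Add(Mul(Rational(-1, 3), 39), 3384) = Add(-13, 3384) = 3371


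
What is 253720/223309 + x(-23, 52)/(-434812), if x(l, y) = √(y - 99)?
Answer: 253720/223309 - I*√47/434812 ≈ 1.1362 - 1.5767e-5*I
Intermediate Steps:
x(l, y) = √(-99 + y)
253720/223309 + x(-23, 52)/(-434812) = 253720/223309 + √(-99 + 52)/(-434812) = 253720*(1/223309) + √(-47)*(-1/434812) = 253720/223309 + (I*√47)*(-1/434812) = 253720/223309 - I*√47/434812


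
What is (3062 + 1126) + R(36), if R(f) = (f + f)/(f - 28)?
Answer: 4197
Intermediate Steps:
R(f) = 2*f/(-28 + f) (R(f) = (2*f)/(-28 + f) = 2*f/(-28 + f))
(3062 + 1126) + R(36) = (3062 + 1126) + 2*36/(-28 + 36) = 4188 + 2*36/8 = 4188 + 2*36*(⅛) = 4188 + 9 = 4197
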